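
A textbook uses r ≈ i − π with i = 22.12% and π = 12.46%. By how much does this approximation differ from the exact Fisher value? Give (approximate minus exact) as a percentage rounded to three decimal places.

1.070%

Approximate: r ≈ 22.120% − 12.460% = 9.6600%
Exact: (1 + 0.2212)/(1 + 0.1246) − 1 = 8.5897%
Error = 9.6600% − 8.5897% = 1.0703% → 1.070%.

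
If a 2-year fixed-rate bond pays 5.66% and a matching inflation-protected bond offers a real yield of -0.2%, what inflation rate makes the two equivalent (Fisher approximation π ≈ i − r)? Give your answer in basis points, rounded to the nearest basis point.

586 basis points

π ≈ i − r = 5.66% − (-0.2%) → 586 basis points.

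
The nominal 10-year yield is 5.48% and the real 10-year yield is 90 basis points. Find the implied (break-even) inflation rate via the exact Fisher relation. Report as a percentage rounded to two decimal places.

(1 + π) = (1 + i)/(1 + r) = 1.05480 / 1.00900 = 1.045391
Break-even inflation = 1.045391 − 1 → 4.54%.

4.54%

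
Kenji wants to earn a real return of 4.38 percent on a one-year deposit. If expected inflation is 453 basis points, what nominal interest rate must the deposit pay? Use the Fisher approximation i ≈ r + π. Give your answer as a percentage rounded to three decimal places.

i ≈ r + π = 4.38% + 4.53% = 8.910%.

8.910%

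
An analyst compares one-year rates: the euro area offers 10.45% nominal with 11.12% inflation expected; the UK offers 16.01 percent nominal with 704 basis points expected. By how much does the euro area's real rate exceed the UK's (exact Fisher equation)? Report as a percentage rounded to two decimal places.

-8.98%

The euro area: (1 + 0.1045)/(1 + 0.1112) − 1 = -0.6030%
The UK: (1 + 0.1601)/(1 + 0.0704) − 1 = 8.3800%
Differential = -0.6030% − 8.3800% = -8.9830% → -8.98%.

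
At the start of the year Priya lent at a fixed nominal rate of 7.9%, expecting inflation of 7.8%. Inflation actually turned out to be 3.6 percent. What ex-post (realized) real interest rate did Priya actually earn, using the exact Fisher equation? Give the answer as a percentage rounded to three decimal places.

Ex-post: (1 + 0.0790)/(1 + 0.0360) − 1 = 4.1506%
So the realized real rate is 4.151%.

4.151%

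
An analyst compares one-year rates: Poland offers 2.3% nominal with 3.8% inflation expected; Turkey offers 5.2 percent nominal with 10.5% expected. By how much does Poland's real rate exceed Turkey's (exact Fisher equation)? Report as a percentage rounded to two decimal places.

Poland: (1 + 0.0230)/(1 + 0.0380) − 1 = -1.4451%
Turkey: (1 + 0.0520)/(1 + 0.1050) − 1 = -4.7964%
Differential = -1.4451% − (-4.7964%) = 3.3513% → 3.35%.

3.35%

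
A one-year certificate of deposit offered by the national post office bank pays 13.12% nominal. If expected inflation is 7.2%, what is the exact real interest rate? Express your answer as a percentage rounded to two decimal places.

By the Fisher equation, 1 + r = (1 + i)/(1 + π).
1 + r = 1.13120 / 1.07200 = 1.055224
r = 1.055224 − 1 = 5.5224%, i.e. 5.52%.

5.52%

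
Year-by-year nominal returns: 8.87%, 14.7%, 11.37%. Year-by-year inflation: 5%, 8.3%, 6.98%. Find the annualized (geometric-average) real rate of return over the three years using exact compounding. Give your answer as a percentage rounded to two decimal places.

Compound the nominal returns: 1.0887 × 1.1470 × 1.1137 = 1.39072051.
Compound inflation: 1.0500 × 1.0830 × 1.0698 = 1.21652307.
Deflate: 1.39072051 / 1.21652307 = 1.14319288.
Annualized real rate = 1.14319288^(1/3) − 1 = 4.5618% → 4.56%.

4.56%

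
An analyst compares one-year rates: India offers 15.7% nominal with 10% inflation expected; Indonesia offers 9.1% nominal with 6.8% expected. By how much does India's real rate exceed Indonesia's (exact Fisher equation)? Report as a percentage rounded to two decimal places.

3.03%

India: (1 + 0.1570)/(1 + 0.1000) − 1 = 5.1818%
Indonesia: (1 + 0.0910)/(1 + 0.0680) − 1 = 2.1536%
Differential = 5.1818% − 2.1536% = 3.0283% → 3.03%.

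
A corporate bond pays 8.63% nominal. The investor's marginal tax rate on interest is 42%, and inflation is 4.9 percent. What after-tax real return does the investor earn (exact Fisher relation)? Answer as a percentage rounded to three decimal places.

0.100%

After-tax nominal return = 8.63% × (1 − 0.42) = 5.0054%.
1 + r = 1.050054 / 1.04900 = 1.0010048
After-tax real rate = 1.0010048 − 1 → 0.100%.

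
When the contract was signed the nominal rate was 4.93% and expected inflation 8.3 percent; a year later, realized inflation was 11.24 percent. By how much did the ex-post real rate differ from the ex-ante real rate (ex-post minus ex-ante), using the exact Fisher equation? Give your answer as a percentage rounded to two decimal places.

Ex-ante: (1 + 0.0493)/(1 + 0.0830) − 1 = -3.1117%
Ex-post: (1 + 0.0493)/(1 + 0.1124) − 1 = -5.6724%
Difference (ex-post − ex-ante) = -2.5607% → -2.56%.

-2.56%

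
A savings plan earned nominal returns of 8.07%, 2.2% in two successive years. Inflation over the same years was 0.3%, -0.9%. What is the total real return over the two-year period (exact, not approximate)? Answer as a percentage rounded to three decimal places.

Nominal growth factor = 1.0807 × 1.0220 = 1.104475
Price-level growth factor = 1.0030 × 0.9910 = 0.993973
Real growth factor = 1.104475 / 0.993973 = 1.111172
Total real return = 1.111172 − 1 → 11.117%.

11.117%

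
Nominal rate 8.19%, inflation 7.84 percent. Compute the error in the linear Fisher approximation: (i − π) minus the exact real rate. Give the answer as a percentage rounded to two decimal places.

0.03%

Approximate: r ≈ 8.190% − 7.840% = 0.3500%
Exact: (1 + 0.0819)/(1 + 0.0784) − 1 = 0.3246%
Error = 0.3500% − 0.3246% = 0.0254% → 0.03%.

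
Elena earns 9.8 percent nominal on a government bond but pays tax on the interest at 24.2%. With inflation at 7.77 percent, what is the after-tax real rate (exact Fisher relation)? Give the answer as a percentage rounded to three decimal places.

-0.317%

After-tax nominal return = 9.8% × (1 − 0.242) = 7.4284%.
1 + r = 1.074284 / 1.07770 = 0.996830
After-tax real rate = 0.996830 − 1 → -0.317%.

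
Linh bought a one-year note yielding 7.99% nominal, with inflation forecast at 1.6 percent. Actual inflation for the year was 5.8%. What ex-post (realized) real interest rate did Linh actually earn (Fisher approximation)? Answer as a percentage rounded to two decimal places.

2.19%

Ex-post: 7.99% − 5.8% = 2.190%
So the realized real rate is 2.19%.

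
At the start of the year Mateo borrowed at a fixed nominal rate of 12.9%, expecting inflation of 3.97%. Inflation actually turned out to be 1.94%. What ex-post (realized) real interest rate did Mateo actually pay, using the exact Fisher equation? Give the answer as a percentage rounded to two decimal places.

Ex-post: (1 + 0.1290)/(1 + 0.0194) − 1 = 10.7514%
So the realized real rate is 10.75%.

10.75%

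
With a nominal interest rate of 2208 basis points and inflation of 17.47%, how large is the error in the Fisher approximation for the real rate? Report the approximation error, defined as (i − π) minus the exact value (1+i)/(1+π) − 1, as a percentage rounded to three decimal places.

0.686%

Approximate: r ≈ 22.080% − 17.470% = 4.6100%
Exact: (1 + 0.2208)/(1 + 0.1747) − 1 = 3.9244%
Error = 4.6100% − 3.9244% = 0.6856% → 0.686%.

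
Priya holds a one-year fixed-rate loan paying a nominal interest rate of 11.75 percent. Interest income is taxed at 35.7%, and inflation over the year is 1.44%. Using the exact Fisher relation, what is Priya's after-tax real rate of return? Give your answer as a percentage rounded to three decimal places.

6.028%

After-tax nominal return = 11.75% × (1 − 0.357) = 7.55525%.
1 + r = 1.0755525 / 1.01440 = 1.060284
After-tax real rate = 1.060284 − 1 → 6.028%.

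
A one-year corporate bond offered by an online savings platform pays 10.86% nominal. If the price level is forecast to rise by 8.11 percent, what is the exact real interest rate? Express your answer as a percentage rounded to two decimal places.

2.54%

By the Fisher relation, 1 + r = (1 + i)/(1 + π).
1 + r = 1.10860 / 1.08110 = 1.025437
r = 1.025437 − 1 = 2.5437%, i.e. 2.54%.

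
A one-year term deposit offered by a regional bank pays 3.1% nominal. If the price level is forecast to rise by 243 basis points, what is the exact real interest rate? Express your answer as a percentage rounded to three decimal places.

1 + r = 1.03100 / 1.02430 = 1.006541
r = 1.006541 − 1 = 0.6541%, i.e. 0.654%.

0.654%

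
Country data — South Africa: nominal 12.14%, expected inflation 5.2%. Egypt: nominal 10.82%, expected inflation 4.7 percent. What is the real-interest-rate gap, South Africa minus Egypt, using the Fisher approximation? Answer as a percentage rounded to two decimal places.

0.82%

South Africa: 12.14% − 5.2% = 6.940%
Egypt: 10.82% − 4.7% = 6.120%
Differential = 0.820% → 0.82%.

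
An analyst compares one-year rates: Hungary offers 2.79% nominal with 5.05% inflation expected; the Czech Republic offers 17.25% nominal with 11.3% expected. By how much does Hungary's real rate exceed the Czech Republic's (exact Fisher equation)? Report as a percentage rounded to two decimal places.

Hungary: (1 + 0.0279)/(1 + 0.0505) − 1 = -2.1514%
The Czech Republic: (1 + 0.1725)/(1 + 0.1130) − 1 = 5.3459%
Differential = -2.1514% − 5.3459% = -7.4973% → -7.50%.

-7.50%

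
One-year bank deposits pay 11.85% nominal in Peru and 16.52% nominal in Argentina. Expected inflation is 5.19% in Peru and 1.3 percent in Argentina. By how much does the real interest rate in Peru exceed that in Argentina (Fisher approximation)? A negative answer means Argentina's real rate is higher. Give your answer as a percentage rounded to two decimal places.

-8.56%

Peru: 11.85% − 5.19% = 6.660%
Argentina: 16.52% − 1.3% = 15.220%
Differential = -8.560% → -8.56%.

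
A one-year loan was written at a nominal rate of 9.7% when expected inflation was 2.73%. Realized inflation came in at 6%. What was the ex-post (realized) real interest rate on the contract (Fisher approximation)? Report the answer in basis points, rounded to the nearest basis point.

Ex-post: 9.7% − 6% = 3.700%
So the realized real rate is 370 basis points.

370 basis points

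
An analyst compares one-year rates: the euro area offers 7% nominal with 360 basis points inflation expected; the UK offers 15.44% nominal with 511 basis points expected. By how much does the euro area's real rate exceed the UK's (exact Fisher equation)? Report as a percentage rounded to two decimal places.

-6.55%

The euro area: (1 + 0.0700)/(1 + 0.0360) − 1 = 3.2819%
The UK: (1 + 0.1544)/(1 + 0.0511) − 1 = 9.8278%
Differential = 3.2819% − 9.8278% = -6.5459% → -6.55%.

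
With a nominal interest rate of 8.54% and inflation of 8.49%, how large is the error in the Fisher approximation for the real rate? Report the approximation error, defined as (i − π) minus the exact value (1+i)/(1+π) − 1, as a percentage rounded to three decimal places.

0.004%

Approximate: r ≈ 8.540% − 8.490% = 0.0500%
Exact: (1 + 0.0854)/(1 + 0.0849) − 1 = 0.0461%
Error = 0.0500% − 0.0461% = 0.0039% → 0.004%.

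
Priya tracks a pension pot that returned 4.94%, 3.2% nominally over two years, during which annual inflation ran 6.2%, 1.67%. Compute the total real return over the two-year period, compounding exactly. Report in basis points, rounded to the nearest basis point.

Nominal growth factor = 1.0494 × 1.0320 = 1.082981
Price-level growth factor = 1.0620 × 1.0167 = 1.079735
Real growth factor = 1.082981 / 1.079735 = 1.003006
Total real return = 1.003006 − 1 → 30 basis points.

30 basis points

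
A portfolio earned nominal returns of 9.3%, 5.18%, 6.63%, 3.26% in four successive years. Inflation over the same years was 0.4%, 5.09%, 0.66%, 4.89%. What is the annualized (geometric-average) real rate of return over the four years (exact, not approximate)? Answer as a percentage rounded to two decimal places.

Nominal growth factor = 1.0930 × 1.0518 × 1.0663 × 1.0326 = 1.26579932
Price-level growth factor = 1.0040 × 1.0509 × 1.0066 × 1.0489 = 1.11400237
Real growth factor = 1.26579932 / 1.11400237 = 1.13626268
Annualized real rate = 1.13626268^(1/4) − 1 = 3.2452% → 3.25%.

3.25%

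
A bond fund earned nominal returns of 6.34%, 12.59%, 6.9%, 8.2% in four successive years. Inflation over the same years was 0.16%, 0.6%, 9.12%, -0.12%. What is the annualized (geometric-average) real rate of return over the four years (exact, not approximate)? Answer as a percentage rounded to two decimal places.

5.97%

Nominal growth factor = 1.0634 × 1.1259 × 1.0690 × 1.0820 = 1.38484587
Price-level growth factor = 1.0016 × 1.0060 × 1.0912 × 0.9988 = 1.09818419
Real growth factor = 1.38484587 / 1.09818419 = 1.26103242
Annualized real rate = 1.26103242^(1/4) − 1 = 5.9697% → 5.97%.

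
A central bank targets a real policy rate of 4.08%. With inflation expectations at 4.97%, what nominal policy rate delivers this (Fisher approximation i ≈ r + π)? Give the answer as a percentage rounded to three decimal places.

9.050%

i ≈ r + π = 4.08% + 4.97% = 9.050%.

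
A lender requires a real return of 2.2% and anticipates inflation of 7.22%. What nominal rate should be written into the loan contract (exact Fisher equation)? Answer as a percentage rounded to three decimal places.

9.579%

(1 + i) = (1 + r)(1 + π) = 1.02200 × 1.07220 = 1.0957884
i = 1.0957884 − 1, so the required nominal rate is 9.579%.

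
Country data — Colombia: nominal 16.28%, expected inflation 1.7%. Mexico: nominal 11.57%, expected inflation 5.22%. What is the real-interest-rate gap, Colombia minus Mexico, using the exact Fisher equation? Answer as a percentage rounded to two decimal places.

Colombia: (1 + 0.1628)/(1 + 0.0170) − 1 = 14.3363%
Mexico: (1 + 0.1157)/(1 + 0.0522) − 1 = 6.0350%
Differential = 14.3363% − 6.0350% = 8.3013% → 8.30%.

8.30%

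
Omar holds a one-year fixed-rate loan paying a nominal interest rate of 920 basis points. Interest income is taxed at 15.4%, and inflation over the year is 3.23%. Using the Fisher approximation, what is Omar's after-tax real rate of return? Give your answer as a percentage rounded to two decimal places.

After-tax nominal return = 9.2% × (1 − 0.154) = 7.7832%.
r ≈ 7.7832% − 3.23% → 4.55%.

4.55%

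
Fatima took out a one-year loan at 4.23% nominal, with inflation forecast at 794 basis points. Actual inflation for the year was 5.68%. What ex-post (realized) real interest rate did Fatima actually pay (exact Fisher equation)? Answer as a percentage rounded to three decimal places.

Ex-post: (1 + 0.0423)/(1 + 0.0568) − 1 = -1.3721%
So the realized real rate is -1.372%.

-1.372%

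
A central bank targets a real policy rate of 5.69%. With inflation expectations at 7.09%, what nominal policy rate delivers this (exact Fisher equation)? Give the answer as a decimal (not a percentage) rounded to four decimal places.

0.1318

(1 + i) = (1 + r)(1 + π) = 1.05690 × 1.07090 = 1.13183421
i = 1.13183421 − 1, so the required nominal rate is 0.1318.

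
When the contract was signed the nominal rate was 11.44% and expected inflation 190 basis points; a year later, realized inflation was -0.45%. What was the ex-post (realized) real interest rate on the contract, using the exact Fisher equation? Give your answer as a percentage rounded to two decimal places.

11.94%

Ex-post: (1 + 0.1144)/(1 − 0.0045) − 1 = 11.9437%
So the realized real rate is 11.94%.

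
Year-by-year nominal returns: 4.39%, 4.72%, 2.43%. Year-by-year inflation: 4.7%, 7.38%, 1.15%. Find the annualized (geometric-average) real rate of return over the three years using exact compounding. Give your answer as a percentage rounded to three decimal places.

-0.514%

Nominal growth factor = 1.0439 × 1.0472 × 1.0243 = 1.119736162
Price-level growth factor = 1.0470 × 1.0738 × 1.0115 = 1.137197689
Real growth factor = 1.119736162 / 1.137197689 = 0.984645126
Annualized real rate = 0.984645126^(1/3) − 1 = -0.51447% → -0.514%.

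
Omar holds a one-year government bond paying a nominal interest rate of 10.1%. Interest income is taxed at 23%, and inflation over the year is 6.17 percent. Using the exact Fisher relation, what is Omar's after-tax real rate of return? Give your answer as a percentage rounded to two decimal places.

1.51%

After-tax nominal return = 10.1% × (1 − 0.23) = 7.7770%.
1 + r = 1.07777 / 1.06170 = 1.015136
After-tax real rate = 1.015136 − 1 → 1.51%.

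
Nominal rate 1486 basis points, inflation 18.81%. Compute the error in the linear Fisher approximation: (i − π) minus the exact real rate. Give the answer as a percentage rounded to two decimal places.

-0.63%

Approximate: r ≈ 14.860% − 18.810% = -3.9500%
Exact: (1 + 0.1486)/(1 + 0.1881) − 1 = -3.3246%
Error = -3.9500% − (-3.3246%) = -0.6254% → -0.63%.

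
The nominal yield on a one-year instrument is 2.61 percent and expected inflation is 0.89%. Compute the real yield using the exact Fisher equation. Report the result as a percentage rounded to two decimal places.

By the Fisher identity, 1 + r = (1 + i)/(1 + π).
1 + r = 1.02610 / 1.00890 = 1.017048
r = 1.017048 − 1 = 1.7048%, i.e. 1.70%.

1.70%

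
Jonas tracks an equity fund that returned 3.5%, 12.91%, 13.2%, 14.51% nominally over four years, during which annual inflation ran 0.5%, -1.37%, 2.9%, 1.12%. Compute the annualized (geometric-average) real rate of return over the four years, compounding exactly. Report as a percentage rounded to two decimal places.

10.09%

Nominal growth factor = 1.0350 × 1.1291 × 1.1320 × 1.1451 = 1.51482547
Price-level growth factor = 1.0050 × 0.9863 × 1.0290 × 1.0112 = 1.03140096
Real growth factor = 1.51482547 / 1.03140096 = 1.46870667
Annualized real rate = 1.46870667^(1/4) − 1 = 10.0864% → 10.09%.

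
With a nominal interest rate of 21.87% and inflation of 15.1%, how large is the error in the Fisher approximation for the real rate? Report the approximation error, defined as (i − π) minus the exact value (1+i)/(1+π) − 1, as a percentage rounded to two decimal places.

Approximate: r ≈ 21.870% − 15.100% = 6.7700%
Exact: (1 + 0.2187)/(1 + 0.1510) − 1 = 5.8818%
Error = 6.7700% − 5.8818% = 0.8882% → 0.89%.

0.89%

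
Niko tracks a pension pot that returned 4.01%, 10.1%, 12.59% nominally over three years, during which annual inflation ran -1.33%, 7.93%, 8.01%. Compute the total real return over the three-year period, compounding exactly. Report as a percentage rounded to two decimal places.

12.09%

Nominal growth factor = 1.0401 × 1.1010 × 1.1259 = 1.289324
Price-level growth factor = 0.9867 × 1.0793 × 1.0801 = 1.150247
Real growth factor = 1.289324 / 1.150247 = 1.120911
Total real return = 1.120911 − 1 → 12.09%.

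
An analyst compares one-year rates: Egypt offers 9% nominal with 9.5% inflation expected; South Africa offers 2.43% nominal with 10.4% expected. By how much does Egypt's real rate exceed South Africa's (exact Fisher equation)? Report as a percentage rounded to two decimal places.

6.76%

Egypt: (1 + 0.0900)/(1 + 0.0950) − 1 = -0.4566%
South Africa: (1 + 0.0243)/(1 + 0.1040) − 1 = -7.2192%
Differential = -0.4566% − (-7.2192%) = 6.7626% → 6.76%.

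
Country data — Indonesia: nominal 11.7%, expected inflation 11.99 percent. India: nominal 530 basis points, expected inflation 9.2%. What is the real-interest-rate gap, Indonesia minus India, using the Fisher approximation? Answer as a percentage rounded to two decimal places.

Indonesia: 11.7% − 11.99% = -0.290%
India: 5.3% − 9.2% = -3.900%
Differential = 3.610% → 3.61%.

3.61%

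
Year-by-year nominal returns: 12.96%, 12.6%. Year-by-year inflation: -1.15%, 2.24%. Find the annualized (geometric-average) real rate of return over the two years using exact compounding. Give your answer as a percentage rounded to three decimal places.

12.184%

Nominal growth factor = 1.1296 × 1.1260 = 1.271929600
Price-level growth factor = 0.9885 × 1.0224 = 1.010642400
Real growth factor = 1.271929600 / 1.010642400 = 1.258535759
Annualized real rate = 1.258535759^(1/2) − 1 = 12.18448% → 12.184%.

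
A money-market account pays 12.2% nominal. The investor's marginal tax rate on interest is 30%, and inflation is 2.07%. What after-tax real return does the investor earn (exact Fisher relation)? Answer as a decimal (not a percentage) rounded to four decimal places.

After-tax nominal return = 12.2% × (1 − 0.3) = 8.5400%.
1 + r = 1.08540 / 1.02070 = 1.063388
After-tax real rate = 1.063388 − 1 → 0.0634.

0.0634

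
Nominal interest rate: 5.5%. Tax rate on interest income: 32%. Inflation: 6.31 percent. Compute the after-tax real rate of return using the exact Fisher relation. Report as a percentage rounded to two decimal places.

-2.42%

After-tax nominal return = 5.5% × (1 − 0.32) = 3.7400%.
1 + r = 1.03740 / 1.06310 = 0.975825
After-tax real rate = 0.975825 − 1 → -2.42%.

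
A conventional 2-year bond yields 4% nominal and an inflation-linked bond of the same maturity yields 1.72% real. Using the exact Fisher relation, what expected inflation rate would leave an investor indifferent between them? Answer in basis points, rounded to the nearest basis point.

(1 + π) = (1 + i)/(1 + r) = 1.04000 / 1.01720 = 1.022414
Break-even inflation = 1.022414 − 1 → 224 basis points.

224 basis points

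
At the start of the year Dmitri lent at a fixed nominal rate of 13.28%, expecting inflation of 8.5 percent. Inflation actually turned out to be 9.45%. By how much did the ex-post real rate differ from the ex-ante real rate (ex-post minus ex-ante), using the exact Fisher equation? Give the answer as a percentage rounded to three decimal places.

Ex-ante: (1 + 0.1328)/(1 + 0.0850) − 1 = 4.4055%
Ex-post: (1 + 0.1328)/(1 + 0.0945) − 1 = 3.4993%
Difference (ex-post − ex-ante) = -0.9062% → -0.906%.

-0.906%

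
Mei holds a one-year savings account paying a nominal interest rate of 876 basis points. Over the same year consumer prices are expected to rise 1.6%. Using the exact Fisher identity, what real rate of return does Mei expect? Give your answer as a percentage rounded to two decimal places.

7.05%

By the Fisher identity, 1 + r = (1 + i)/(1 + π).
1 + r = 1.08760 / 1.01600 = 1.070472
r = 1.070472 − 1 = 7.0472%, i.e. 7.05%.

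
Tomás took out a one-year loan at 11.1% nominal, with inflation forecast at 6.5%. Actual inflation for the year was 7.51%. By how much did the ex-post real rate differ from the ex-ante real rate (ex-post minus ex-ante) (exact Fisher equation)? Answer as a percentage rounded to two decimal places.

-0.98%

Ex-ante: (1 + 0.1110)/(1 + 0.0650) − 1 = 4.3192%
Ex-post: (1 + 0.1110)/(1 + 0.0751) − 1 = 3.3392%
Difference (ex-post − ex-ante) = -0.9800% → -0.98%.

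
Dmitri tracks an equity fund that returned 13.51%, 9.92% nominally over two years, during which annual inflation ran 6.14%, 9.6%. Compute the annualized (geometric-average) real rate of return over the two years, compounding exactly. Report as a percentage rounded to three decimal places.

3.564%

Nominal growth factor = 1.1351 × 1.0992 = 1.24770192
Price-level growth factor = 1.0614 × 1.0960 = 1.16329440
Real growth factor = 1.24770192 / 1.16329440 = 1.07255904
Annualized real rate = 1.07255904^(1/2) − 1 = 3.5644% → 3.564%.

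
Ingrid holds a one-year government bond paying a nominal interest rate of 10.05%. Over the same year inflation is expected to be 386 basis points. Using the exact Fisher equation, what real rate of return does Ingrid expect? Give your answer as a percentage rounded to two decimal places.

5.96%

By the Fisher equation, 1 + r = (1 + i)/(1 + π).
1 + r = 1.10050 / 1.03860 = 1.059599
r = 1.059599 − 1 = 5.9599%, i.e. 5.96%.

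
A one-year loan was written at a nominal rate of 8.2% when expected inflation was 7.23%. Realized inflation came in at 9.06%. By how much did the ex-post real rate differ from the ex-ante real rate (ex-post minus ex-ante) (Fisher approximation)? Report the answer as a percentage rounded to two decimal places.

Ex-ante: 8.2% − 7.23% = 0.970%
Ex-post: 8.2% − 9.06% = -0.860%
Difference (ex-post − ex-ante) = -1.8300% → -1.83%.

-1.83%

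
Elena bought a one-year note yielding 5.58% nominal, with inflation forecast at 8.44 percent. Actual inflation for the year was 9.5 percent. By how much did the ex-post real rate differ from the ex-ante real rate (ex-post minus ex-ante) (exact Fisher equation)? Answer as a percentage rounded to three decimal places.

-0.943%

Ex-ante: (1 + 0.0558)/(1 + 0.0844) − 1 = -2.63740%
Ex-post: (1 + 0.0558)/(1 + 0.0950) − 1 = -3.57991%
Difference (ex-post − ex-ante) = -0.94251% → -0.943%.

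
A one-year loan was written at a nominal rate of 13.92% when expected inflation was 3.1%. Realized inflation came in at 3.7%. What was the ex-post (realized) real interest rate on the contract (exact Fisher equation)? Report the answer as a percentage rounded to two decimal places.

Ex-post: (1 + 0.1392)/(1 + 0.0370) − 1 = 9.8554%
So the realized real rate is 9.86%.

9.86%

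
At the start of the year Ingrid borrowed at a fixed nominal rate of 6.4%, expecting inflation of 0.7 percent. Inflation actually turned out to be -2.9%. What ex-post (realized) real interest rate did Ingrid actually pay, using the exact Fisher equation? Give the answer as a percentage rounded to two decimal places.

9.58%

Ex-post: (1 + 0.0640)/(1 − 0.0290) − 1 = 9.5778%
So the realized real rate is 9.58%.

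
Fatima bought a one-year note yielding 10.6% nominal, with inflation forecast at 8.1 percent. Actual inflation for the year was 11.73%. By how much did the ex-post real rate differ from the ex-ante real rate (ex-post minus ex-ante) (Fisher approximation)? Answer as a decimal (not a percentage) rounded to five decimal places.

Ex-ante: 10.6% − 8.1% = 2.500%
Ex-post: 10.6% − 11.73% = -1.130%
Difference (ex-post − ex-ante) = -3.6300% → -0.03630.

-0.03630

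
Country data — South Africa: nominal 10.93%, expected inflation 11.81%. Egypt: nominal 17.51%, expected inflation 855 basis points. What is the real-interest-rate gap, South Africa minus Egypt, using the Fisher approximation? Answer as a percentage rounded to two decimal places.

-9.84%

South Africa: 10.93% − 11.81% = -0.880%
Egypt: 17.51% − 8.55% = 8.960%
Differential = -9.840% → -9.84%.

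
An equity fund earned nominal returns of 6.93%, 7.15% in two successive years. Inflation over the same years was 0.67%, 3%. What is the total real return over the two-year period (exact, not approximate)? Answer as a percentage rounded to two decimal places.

10.50%

Compound the nominal returns: 1.0693 × 1.0715 = 1.145755.
Compound inflation: 1.0067 × 1.0300 = 1.036901.
Deflate: 1.145755 / 1.036901 = 1.104980.
Total real return = 1.104980 − 1 → 10.50%.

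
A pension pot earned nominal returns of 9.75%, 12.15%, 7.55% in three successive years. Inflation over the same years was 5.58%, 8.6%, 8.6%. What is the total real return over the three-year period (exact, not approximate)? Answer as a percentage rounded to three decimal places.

6.310%

Compound the nominal returns: 1.0975 × 1.1215 × 1.0755 = 1.323775.
Compound inflation: 1.0558 × 1.0860 × 1.0860 = 1.245206.
Deflate: 1.323775 / 1.245206 = 1.063097.
Total real return = 1.063097 − 1 → 6.310%.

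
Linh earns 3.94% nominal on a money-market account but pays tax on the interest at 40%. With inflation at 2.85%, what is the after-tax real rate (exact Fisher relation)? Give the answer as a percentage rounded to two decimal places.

-0.47%

After-tax nominal return = 3.94% × (1 − 0.4) = 2.3640%.
1 + r = 1.02364 / 1.02850 = 0.995275
After-tax real rate = 0.995275 − 1 → -0.47%.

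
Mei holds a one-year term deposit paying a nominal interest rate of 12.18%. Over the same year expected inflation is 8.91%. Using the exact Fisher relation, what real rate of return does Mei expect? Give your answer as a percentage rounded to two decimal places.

3.00%

1 + r = 1.12180 / 1.08910 = 1.030025
r = 1.030025 − 1 = 3.0025%, i.e. 3.00%.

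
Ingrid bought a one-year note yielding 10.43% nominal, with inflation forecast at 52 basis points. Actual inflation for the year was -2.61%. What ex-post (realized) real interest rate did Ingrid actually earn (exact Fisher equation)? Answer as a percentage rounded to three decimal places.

Ex-post: (1 + 0.1043)/(1 − 0.0261) − 1 = 13.38947%
So the realized real rate is 13.389%.

13.389%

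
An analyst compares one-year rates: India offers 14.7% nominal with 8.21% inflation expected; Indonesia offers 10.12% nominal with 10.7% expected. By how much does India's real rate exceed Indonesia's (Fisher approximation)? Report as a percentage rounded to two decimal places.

India: 14.7% − 8.21% = 6.490%
Indonesia: 10.12% − 10.7% = -0.580%
Differential = 7.070% → 7.07%.

7.07%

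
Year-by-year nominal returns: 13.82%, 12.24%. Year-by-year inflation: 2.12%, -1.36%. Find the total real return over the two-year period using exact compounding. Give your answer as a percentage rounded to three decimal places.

26.824%

Nominal growth factor = 1.1382 × 1.1224 = 1.277516
Price-level growth factor = 1.0212 × 0.9864 = 1.007312
Real growth factor = 1.277516 / 1.007312 = 1.268243
Total real return = 1.268243 − 1 → 26.824%.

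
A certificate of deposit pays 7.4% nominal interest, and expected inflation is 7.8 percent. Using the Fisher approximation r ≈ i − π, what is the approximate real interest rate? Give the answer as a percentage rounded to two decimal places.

-0.40%

r ≈ i − π = 7.4% − 7.8% = -0.40%.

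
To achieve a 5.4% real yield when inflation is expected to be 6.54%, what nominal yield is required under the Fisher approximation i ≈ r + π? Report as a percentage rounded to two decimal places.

11.94%

i ≈ r + π = 5.4% + 6.54% = 11.94%.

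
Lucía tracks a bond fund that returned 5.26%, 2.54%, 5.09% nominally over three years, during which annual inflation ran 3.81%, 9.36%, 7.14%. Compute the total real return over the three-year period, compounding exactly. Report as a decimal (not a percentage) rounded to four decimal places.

Compound the nominal returns: 1.0526 × 1.0254 × 1.0509 = 1.134274.
Compound inflation: 1.0381 × 1.0936 × 1.0714 = 1.216324.
Deflate: 1.134274 / 1.216324 = 0.932543.
Total real return = 0.932543 − 1 → -0.0675.

-0.0675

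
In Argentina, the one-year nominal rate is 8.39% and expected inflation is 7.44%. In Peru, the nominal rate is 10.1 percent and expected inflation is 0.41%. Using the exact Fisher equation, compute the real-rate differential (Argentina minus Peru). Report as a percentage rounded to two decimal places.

Argentina: (1 + 0.0839)/(1 + 0.0744) − 1 = 0.8842%
Peru: (1 + 0.1010)/(1 + 0.0041) − 1 = 9.6504%
Differential = 0.8842% − 9.6504% = -8.7662% → -8.77%.

-8.77%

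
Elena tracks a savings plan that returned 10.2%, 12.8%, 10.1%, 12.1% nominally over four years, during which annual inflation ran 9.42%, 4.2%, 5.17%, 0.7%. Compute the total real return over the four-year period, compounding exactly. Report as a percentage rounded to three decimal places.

Nominal growth factor = 1.1020 × 1.1280 × 1.1010 × 1.1210 = 1.534206
Price-level growth factor = 1.0942 × 1.0420 × 1.0517 × 1.0070 = 1.207496
Real growth factor = 1.534206 / 1.207496 = 1.270568
Total real return = 1.270568 − 1 → 27.057%.

27.057%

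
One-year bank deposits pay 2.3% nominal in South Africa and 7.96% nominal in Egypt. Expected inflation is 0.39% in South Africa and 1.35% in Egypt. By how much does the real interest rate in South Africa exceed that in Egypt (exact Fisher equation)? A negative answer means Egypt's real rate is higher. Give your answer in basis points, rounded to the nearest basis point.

South Africa: (1 + 0.0230)/(1 + 0.0039) − 1 = 1.9026%
Egypt: (1 + 0.0796)/(1 + 0.0135) − 1 = 6.5220%
Differential = 1.9026% − 6.5220% = -4.6194% → -462 basis points.

-462 basis points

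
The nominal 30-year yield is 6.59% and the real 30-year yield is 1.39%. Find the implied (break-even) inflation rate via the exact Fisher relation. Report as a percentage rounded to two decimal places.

5.13%

(1 + π) = (1 + i)/(1 + r) = 1.06590 / 1.01390 = 1.051287
Break-even inflation = 1.051287 − 1 → 5.13%.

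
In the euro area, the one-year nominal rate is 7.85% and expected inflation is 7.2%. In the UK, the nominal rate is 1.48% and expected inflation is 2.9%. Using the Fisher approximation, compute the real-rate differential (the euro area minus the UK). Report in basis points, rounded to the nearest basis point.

207 basis points

The euro area: 7.85% − 7.2% = 0.650%
The UK: 1.48% − 2.9% = -1.420%
Differential = 2.070% → 207 basis points.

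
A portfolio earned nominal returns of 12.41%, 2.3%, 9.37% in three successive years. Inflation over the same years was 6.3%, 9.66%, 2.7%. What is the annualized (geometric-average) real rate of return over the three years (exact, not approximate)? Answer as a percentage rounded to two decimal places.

1.66%

Compound the nominal returns: 1.1241 × 1.0230 × 1.0937 = 1.25770502.
Compound inflation: 1.0630 × 1.0966 × 1.0270 = 1.19715932.
Deflate: 1.25770502 / 1.19715932 = 1.05057447.
Annualized real rate = 1.05057447^(1/3) − 1 = 1.6582% → 1.66%.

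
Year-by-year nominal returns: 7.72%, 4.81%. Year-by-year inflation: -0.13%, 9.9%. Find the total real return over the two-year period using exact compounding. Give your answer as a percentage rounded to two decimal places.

Compound the nominal returns: 1.0772 × 1.0481 = 1.129013.
Compound inflation: 0.9987 × 1.0990 = 1.097571.
Deflate: 1.129013 / 1.097571 = 1.028647.
Total real return = 1.028647 − 1 → 2.86%.

2.86%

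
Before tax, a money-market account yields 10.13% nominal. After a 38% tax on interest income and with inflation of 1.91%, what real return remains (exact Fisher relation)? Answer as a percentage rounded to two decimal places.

4.29%

After-tax nominal return = 10.13% × (1 − 0.38) = 6.2806%.
1 + r = 1.062806 / 1.01910 = 1.042887
After-tax real rate = 1.042887 − 1 → 4.29%.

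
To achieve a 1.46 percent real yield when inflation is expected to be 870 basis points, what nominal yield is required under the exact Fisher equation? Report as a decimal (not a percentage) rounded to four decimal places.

(1 + i) = (1 + r)(1 + π) = 1.01460 × 1.08700 = 1.1028702
i = 1.1028702 − 1, so the required nominal rate is 0.1029.

0.1029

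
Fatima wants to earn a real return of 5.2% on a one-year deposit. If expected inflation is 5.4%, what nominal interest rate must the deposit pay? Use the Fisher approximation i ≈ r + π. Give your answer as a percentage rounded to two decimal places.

i ≈ r + π = 5.2% + 5.4% = 10.60%.

10.60%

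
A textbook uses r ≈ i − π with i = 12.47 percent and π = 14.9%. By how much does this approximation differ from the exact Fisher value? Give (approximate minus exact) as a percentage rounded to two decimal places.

Approximate: r ≈ 12.470% − 14.900% = -2.4300%
Exact: (1 + 0.1247)/(1 + 0.1490) − 1 = -2.1149%
Error = -2.4300% − (-2.1149%) = -0.3151% → -0.32%.

-0.32%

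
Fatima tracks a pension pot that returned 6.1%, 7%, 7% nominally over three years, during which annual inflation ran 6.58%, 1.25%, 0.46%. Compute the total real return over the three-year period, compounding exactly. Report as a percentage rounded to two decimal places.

Nominal growth factor = 1.0610 × 1.0700 × 1.0700 = 1.214739
Price-level growth factor = 1.0658 × 1.0125 × 1.0046 = 1.084086
Real growth factor = 1.214739 / 1.084086 = 1.120518
Total real return = 1.120518 − 1 → 12.05%.

12.05%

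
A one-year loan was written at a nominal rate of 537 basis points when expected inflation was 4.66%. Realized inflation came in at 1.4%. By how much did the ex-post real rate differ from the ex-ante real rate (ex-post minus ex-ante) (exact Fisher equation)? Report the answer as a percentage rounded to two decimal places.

3.24%

Ex-ante: (1 + 0.0537)/(1 + 0.0466) − 1 = 0.6784%
Ex-post: (1 + 0.0537)/(1 + 0.0140) − 1 = 3.9152%
Difference (ex-post − ex-ante) = 3.2368% → 3.24%.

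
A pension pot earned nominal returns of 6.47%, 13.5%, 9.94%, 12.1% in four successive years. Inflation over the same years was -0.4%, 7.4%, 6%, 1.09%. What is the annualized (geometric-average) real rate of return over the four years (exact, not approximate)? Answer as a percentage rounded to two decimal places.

Compound the nominal returns: 1.0647 × 1.1350 × 1.0994 × 1.1210 = 1.48930779.
Compound inflation: 0.9960 × 1.0740 × 1.0600 × 1.0109 = 1.14624560.
Deflate: 1.48930779 / 1.14624560 = 1.29929204.
Annualized real rate = 1.29929204^(1/4) − 1 = 6.7645% → 6.76%.

6.76%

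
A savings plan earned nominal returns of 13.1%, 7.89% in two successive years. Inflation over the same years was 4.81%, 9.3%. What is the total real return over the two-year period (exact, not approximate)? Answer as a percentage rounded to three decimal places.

Nominal growth factor = 1.1310 × 1.0789 = 1.2202359
Price-level growth factor = 1.0481 × 1.0930 = 1.1455733
Real growth factor = 1.2202359 / 1.1455733 = 1.0651749
Total real return = 1.0651749 − 1 → 6.517%.

6.517%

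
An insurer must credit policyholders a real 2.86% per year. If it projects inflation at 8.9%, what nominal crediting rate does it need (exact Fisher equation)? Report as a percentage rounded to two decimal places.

12.01%

(1 + i) = (1 + r)(1 + π) = 1.02860 × 1.08900 = 1.1201454
i = 1.1201454 − 1, so the required nominal rate is 12.01%.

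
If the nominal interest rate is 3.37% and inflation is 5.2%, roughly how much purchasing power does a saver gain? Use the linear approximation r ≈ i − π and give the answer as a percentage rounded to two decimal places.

-1.83%

r ≈ i − π = 3.37% − 5.2% = -1.83%.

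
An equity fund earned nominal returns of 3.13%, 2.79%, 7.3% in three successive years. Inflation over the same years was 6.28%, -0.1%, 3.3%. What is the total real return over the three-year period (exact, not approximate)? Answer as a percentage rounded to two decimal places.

3.71%

Nominal growth factor = 1.0313 × 1.0279 × 1.0730 = 1.137459
Price-level growth factor = 1.0628 × 0.9990 × 1.0330 = 1.096775
Real growth factor = 1.137459 / 1.096775 = 1.037094
Total real return = 1.037094 − 1 → 3.71%.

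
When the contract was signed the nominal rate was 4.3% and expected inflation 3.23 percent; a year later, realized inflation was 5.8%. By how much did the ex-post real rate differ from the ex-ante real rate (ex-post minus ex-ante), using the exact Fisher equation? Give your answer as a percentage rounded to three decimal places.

-2.454%

Ex-ante: (1 + 0.0430)/(1 + 0.0323) − 1 = 1.0365%
Ex-post: (1 + 0.0430)/(1 + 0.0580) − 1 = -1.4178%
Difference (ex-post − ex-ante) = -2.4543% → -2.454%.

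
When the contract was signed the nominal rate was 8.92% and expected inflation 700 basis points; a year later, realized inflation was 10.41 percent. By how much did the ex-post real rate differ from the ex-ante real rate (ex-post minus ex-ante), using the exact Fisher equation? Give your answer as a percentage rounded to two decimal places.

-3.14%

Ex-ante: (1 + 0.0892)/(1 + 0.0700) − 1 = 1.7944%
Ex-post: (1 + 0.0892)/(1 + 0.1041) − 1 = -1.3495%
Difference (ex-post − ex-ante) = -3.1439% → -3.14%.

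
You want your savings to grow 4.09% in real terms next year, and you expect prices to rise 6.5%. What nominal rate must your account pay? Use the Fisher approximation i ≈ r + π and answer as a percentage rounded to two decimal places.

i ≈ r + π = 4.09% + 6.5% = 10.59%.

10.59%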